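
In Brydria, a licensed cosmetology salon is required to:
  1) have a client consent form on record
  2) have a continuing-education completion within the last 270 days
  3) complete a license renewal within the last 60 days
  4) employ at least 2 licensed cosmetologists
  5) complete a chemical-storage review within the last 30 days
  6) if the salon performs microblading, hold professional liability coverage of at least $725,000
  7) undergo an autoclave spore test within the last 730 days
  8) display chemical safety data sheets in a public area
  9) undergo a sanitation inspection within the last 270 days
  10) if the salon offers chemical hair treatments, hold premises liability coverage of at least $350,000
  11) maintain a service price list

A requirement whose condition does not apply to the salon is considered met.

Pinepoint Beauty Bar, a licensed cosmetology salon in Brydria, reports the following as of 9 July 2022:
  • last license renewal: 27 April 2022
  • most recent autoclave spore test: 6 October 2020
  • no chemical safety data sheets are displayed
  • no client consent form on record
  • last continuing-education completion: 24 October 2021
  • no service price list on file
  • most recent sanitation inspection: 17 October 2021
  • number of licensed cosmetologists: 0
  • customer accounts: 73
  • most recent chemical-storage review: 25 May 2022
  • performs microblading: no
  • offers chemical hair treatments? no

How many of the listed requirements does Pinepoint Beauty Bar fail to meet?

6

1. client consent form absent → not met
2. continuing-education completion 258 days ago vs limit 270 → met
3. license renewal 73 days ago vs limit 60 → not met
4. licensed cosmetologists 0 < 2 → not met
5. chemical-storage review 45 days ago vs limit 30 → not met
6. condition 'performs microblading' does not hold → requirement n/a → met
7. autoclave spore test 641 days ago vs limit 730 → met
8. chemical safety data sheets absent → not met
9. sanitation inspection 265 days ago vs limit 270 → met
10. condition 'offers chemical hair treatments' does not hold → requirement n/a → met
11. service price list absent → not met
Not met: 6 of 11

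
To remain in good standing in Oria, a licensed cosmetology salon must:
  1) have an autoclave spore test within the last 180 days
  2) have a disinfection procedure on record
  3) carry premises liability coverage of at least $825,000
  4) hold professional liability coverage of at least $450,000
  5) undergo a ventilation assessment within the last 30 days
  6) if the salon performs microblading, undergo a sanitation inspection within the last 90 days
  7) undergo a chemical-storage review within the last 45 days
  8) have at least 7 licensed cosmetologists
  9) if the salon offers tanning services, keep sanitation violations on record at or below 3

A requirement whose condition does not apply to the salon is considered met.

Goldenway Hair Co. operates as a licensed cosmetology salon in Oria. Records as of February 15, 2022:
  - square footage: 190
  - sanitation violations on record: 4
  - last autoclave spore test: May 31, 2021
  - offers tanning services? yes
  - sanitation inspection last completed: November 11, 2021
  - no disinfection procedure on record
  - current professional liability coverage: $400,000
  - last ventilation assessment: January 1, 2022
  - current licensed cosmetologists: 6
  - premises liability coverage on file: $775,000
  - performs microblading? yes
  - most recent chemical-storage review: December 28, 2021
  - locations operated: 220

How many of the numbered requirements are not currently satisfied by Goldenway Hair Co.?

1. autoclave spore test 260 days ago vs limit 180 → not met
2. disinfection procedure absent → not met
3. premises liability coverage $775,000 < $825,000 → not met
4. professional liability coverage $400,000 < $450,000 → not met
5. ventilation assessment 45 days ago vs limit 30 → not met
6. condition 'performs microblading' holds; sanitation inspection 96 days ago vs limit 90 → not met
7. chemical-storage review 49 days ago vs limit 45 → not met
8. licensed cosmetologists 6 < 7 → not met
9. condition 'offers tanning services' holds; sanitation violations on record 4 > 3 → not met
Not met: 9 of 9

9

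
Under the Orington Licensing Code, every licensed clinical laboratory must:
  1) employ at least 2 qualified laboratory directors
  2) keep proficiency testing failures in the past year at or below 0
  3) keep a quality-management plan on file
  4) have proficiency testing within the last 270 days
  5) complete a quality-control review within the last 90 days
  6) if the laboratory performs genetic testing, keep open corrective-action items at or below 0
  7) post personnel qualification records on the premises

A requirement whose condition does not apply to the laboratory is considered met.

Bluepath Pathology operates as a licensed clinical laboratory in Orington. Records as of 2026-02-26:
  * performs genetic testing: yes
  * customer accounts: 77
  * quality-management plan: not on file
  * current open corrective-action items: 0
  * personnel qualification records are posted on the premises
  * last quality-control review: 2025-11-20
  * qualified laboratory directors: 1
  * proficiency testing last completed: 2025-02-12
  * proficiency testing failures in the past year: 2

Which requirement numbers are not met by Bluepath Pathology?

1, 2, 3, 4, 5

1. qualified laboratory directors 1 < 2 → not met
2. proficiency testing failures in the past year 2 > 0 → not met
3. quality-management plan absent → not met
4. proficiency testing 379 days ago vs limit 270 → not met
5. quality-control review 98 days ago vs limit 90 → not met
6. condition 'performs genetic testing' holds; open corrective-action items 0 ≤ 0 → met
7. personnel qualification records present → met
Not met: 1, 2, 3, 4, 5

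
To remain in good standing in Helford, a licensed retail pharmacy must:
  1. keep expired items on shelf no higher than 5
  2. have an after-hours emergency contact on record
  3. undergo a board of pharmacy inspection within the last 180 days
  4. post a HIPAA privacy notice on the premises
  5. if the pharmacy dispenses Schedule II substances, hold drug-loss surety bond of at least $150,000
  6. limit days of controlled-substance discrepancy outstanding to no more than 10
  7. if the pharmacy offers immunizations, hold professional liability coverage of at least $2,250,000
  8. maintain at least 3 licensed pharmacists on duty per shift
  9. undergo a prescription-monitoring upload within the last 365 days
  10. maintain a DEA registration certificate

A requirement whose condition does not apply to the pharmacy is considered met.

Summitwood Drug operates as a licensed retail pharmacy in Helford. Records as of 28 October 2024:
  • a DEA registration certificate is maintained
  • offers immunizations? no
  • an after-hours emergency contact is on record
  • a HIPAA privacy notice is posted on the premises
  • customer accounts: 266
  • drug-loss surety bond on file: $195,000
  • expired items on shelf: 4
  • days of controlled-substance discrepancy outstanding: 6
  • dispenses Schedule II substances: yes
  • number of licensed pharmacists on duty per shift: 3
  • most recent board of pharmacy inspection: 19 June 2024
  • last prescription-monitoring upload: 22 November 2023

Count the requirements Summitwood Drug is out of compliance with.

1. expired items on shelf 4 ≤ 5 → met
2. after-hours emergency contact present → met
3. board of pharmacy inspection 131 days ago vs limit 180 → met
4. HIPAA privacy notice present → met
5. condition 'dispenses Schedule II substances' holds; drug-loss surety bond $195,000 ≥ $150,000 → met
6. days of controlled-substance discrepancy outstanding 6 ≤ 10 → met
7. condition 'offers immunizations' does not hold → requirement n/a → met
8. licensed pharmacists on duty per shift 3 ≥ 3 → met
9. prescription-monitoring upload 341 days ago vs limit 365 → met
10. DEA registration certificate present → met
Not met: 0 of 10

0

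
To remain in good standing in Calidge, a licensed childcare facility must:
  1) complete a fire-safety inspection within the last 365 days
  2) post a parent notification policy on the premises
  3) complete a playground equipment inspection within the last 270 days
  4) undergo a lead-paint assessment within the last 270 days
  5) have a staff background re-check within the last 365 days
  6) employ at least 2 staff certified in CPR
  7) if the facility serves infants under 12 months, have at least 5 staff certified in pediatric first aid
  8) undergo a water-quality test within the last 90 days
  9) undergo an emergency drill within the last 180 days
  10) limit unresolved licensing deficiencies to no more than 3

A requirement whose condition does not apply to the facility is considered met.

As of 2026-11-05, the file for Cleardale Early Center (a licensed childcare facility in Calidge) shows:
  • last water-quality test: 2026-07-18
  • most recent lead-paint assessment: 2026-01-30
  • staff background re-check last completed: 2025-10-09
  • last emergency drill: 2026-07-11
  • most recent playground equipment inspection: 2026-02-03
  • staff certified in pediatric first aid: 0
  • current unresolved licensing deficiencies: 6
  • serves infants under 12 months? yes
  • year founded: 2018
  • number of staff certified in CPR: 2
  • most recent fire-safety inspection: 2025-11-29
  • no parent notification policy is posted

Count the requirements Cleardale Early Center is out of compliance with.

7

1. fire-safety inspection 341 days ago vs limit 365 → met
2. parent notification policy absent → not met
3. playground equipment inspection 275 days ago vs limit 270 → not met
4. lead-paint assessment 279 days ago vs limit 270 → not met
5. staff background re-check 392 days ago vs limit 365 → not met
6. staff certified in CPR 2 ≥ 2 → met
7. condition 'serves infants under 12 months' holds; staff certified in pediatric first aid 0 < 5 → not met
8. water-quality test 110 days ago vs limit 90 → not met
9. emergency drill 117 days ago vs limit 180 → met
10. unresolved licensing deficiencies 6 > 3 → not met
Not met: 7 of 10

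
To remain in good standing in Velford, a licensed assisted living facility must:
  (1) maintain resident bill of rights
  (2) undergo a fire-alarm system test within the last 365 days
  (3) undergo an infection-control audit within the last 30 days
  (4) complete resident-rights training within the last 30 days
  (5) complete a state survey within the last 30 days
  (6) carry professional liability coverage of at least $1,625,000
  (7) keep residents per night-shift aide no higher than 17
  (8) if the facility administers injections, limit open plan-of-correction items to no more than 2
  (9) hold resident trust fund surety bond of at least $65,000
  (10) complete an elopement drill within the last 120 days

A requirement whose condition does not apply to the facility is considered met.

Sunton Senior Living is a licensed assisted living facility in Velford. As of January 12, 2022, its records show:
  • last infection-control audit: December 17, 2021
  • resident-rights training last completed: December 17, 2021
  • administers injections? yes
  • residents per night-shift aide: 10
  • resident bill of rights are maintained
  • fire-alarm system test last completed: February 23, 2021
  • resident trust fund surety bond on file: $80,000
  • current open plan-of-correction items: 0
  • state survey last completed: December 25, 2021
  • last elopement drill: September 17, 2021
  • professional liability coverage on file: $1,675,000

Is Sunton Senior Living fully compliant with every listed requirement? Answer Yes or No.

1. resident bill of rights present → met
2. fire-alarm system test 323 days ago vs limit 365 → met
3. infection-control audit 26 days ago vs limit 30 → met
4. resident-rights training 26 days ago vs limit 30 → met
5. state survey 18 days ago vs limit 30 → met
6. professional liability coverage $1,675,000 ≥ $1,625,000 → met
7. residents per night-shift aide 10 ≤ 17 → met
8. condition 'administers injections' holds; open plan-of-correction items 0 ≤ 2 → met
9. resident trust fund surety bond $80,000 ≥ $65,000 → met
10. elopement drill 117 days ago vs limit 120 → met
All met.

Yes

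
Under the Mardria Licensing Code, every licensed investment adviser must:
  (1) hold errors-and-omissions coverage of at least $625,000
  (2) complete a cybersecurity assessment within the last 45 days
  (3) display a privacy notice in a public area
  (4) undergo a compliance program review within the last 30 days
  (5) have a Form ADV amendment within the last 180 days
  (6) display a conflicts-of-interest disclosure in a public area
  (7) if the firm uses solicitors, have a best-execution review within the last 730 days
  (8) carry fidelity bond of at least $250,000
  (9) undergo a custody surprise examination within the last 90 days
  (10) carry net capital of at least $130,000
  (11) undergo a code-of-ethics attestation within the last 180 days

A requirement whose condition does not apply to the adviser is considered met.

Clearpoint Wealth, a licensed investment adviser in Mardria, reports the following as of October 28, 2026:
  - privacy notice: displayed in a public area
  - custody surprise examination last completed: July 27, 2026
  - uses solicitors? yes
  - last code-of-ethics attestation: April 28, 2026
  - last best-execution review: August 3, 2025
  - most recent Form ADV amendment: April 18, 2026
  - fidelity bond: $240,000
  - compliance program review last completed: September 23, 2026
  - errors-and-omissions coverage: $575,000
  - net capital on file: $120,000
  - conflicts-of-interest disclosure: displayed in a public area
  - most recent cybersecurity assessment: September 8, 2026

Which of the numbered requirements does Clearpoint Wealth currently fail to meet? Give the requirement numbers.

1. errors-and-omissions coverage $575,000 < $625,000 → not met
2. cybersecurity assessment 50 days ago vs limit 45 → not met
3. privacy notice present → met
4. compliance program review 35 days ago vs limit 30 → not met
5. Form ADV amendment 193 days ago vs limit 180 → not met
6. conflicts-of-interest disclosure present → met
7. condition 'uses solicitors' holds; best-execution review 451 days ago vs limit 730 → met
8. fidelity bond $240,000 < $250,000 → not met
9. custody surprise examination 93 days ago vs limit 90 → not met
10. net capital $120,000 < $130,000 → not met
11. code-of-ethics attestation 183 days ago vs limit 180 → not met
Not met: 1, 2, 4, 5, 8, 9, 10, 11

1, 2, 4, 5, 8, 9, 10, 11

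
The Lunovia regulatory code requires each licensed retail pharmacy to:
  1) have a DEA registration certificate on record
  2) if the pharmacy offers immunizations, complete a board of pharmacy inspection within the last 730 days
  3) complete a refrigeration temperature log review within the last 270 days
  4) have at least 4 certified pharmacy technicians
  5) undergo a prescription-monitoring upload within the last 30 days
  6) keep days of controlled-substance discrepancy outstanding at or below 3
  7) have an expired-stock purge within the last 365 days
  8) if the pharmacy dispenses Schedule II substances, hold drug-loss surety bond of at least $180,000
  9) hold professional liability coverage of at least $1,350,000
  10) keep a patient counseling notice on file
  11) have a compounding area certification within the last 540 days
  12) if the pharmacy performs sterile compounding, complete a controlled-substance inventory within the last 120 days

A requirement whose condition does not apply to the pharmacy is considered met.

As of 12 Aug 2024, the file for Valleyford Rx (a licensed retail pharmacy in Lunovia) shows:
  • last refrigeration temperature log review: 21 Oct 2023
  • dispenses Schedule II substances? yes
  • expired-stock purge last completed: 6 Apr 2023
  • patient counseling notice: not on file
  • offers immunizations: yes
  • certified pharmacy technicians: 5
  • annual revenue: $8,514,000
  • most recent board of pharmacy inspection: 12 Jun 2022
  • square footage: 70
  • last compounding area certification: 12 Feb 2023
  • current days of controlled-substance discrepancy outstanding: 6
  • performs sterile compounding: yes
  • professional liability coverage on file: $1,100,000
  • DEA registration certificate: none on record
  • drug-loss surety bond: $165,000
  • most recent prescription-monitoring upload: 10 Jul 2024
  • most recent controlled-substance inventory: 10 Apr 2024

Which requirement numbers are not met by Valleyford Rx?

1. DEA registration certificate absent → not met
2. condition 'offers immunizations' holds; board of pharmacy inspection 792 days ago vs limit 730 → not met
3. refrigeration temperature log review 296 days ago vs limit 270 → not met
4. certified pharmacy technicians 5 ≥ 4 → met
5. prescription-monitoring upload 33 days ago vs limit 30 → not met
6. days of controlled-substance discrepancy outstanding 6 > 3 → not met
7. expired-stock purge 494 days ago vs limit 365 → not met
8. condition 'dispenses Schedule II substances' holds; drug-loss surety bond $165,000 < $180,000 → not met
9. professional liability coverage $1,100,000 < $1,350,000 → not met
10. patient counseling notice absent → not met
11. compounding area certification 547 days ago vs limit 540 → not met
12. condition 'performs sterile compounding' holds; controlled-substance inventory 124 days ago vs limit 120 → not met
Not met: 1, 2, 3, 5, 6, 7, 8, 9, 10, 11, 12

1, 2, 3, 5, 6, 7, 8, 9, 10, 11, 12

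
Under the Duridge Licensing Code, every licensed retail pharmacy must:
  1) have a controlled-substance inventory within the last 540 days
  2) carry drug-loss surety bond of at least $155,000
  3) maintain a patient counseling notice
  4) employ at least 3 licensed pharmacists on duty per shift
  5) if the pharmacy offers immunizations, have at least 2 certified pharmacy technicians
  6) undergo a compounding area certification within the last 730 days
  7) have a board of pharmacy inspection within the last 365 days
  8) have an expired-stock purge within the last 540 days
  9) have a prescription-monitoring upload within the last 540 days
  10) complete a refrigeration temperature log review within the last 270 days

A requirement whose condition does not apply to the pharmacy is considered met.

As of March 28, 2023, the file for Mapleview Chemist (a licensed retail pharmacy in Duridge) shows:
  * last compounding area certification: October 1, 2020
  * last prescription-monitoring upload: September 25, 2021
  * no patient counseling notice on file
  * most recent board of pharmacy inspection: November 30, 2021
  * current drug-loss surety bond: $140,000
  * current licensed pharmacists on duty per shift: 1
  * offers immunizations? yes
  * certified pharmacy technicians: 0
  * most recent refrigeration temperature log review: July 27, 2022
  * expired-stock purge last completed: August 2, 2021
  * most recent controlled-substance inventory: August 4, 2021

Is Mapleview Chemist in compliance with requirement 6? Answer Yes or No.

No

6. compounding area certification 908 days ago vs limit 730 → not met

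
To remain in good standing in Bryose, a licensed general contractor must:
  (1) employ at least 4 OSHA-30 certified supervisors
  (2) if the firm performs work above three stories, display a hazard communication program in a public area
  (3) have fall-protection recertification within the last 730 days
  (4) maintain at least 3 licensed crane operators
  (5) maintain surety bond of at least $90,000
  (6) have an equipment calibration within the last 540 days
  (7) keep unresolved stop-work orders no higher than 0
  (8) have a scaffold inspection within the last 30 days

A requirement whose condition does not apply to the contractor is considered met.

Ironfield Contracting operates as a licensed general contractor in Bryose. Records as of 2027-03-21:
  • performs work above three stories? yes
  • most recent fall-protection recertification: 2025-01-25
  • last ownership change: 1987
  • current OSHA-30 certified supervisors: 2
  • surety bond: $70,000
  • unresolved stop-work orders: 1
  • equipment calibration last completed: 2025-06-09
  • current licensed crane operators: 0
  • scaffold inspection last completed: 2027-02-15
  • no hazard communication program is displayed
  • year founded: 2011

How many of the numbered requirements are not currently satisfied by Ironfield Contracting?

1. OSHA-30 certified supervisors 2 < 4 → not met
2. condition 'performs work above three stories' holds; hazard communication program absent → not met
3. fall-protection recertification 785 days ago vs limit 730 → not met
4. licensed crane operators 0 < 3 → not met
5. surety bond $70,000 < $90,000 → not met
6. equipment calibration 650 days ago vs limit 540 → not met
7. unresolved stop-work orders 1 > 0 → not met
8. scaffold inspection 34 days ago vs limit 30 → not met
Not met: 8 of 8

8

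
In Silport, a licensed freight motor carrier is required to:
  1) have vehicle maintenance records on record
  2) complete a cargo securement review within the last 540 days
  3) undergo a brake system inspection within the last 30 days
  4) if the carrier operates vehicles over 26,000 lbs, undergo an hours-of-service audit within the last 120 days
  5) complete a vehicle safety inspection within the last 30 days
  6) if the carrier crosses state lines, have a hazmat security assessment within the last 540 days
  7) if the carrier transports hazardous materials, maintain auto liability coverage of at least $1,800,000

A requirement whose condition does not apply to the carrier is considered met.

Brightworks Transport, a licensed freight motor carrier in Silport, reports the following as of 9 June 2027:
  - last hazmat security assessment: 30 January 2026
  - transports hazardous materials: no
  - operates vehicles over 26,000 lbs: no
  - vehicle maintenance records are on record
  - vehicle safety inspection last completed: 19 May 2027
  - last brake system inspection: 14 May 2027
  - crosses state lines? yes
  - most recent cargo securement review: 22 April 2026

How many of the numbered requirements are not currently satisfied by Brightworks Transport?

1. vehicle maintenance records present → met
2. cargo securement review 413 days ago vs limit 540 → met
3. brake system inspection 26 days ago vs limit 30 → met
4. condition 'operates vehicles over 26,000 lbs' does not hold → requirement n/a → met
5. vehicle safety inspection 21 days ago vs limit 30 → met
6. condition 'crosses state lines' holds; hazmat security assessment 495 days ago vs limit 540 → met
7. condition 'transports hazardous materials' does not hold → requirement n/a → met
Not met: 0 of 7

0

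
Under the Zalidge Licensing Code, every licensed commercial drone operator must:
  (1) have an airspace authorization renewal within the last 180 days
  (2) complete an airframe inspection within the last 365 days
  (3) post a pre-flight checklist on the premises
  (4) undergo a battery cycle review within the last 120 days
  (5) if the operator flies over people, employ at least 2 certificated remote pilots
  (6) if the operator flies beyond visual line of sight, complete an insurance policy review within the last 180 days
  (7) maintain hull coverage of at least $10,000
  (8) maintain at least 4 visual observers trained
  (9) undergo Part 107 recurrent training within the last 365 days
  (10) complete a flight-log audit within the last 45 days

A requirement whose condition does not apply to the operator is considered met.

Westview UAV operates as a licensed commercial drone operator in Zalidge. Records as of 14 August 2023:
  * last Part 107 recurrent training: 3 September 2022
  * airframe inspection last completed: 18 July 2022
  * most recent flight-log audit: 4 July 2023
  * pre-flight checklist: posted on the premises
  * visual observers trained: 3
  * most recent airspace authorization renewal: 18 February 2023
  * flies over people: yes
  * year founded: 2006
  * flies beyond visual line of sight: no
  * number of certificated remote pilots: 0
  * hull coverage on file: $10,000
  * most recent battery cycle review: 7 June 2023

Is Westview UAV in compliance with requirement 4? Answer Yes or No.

4. battery cycle review 68 days ago vs limit 120 → met

Yes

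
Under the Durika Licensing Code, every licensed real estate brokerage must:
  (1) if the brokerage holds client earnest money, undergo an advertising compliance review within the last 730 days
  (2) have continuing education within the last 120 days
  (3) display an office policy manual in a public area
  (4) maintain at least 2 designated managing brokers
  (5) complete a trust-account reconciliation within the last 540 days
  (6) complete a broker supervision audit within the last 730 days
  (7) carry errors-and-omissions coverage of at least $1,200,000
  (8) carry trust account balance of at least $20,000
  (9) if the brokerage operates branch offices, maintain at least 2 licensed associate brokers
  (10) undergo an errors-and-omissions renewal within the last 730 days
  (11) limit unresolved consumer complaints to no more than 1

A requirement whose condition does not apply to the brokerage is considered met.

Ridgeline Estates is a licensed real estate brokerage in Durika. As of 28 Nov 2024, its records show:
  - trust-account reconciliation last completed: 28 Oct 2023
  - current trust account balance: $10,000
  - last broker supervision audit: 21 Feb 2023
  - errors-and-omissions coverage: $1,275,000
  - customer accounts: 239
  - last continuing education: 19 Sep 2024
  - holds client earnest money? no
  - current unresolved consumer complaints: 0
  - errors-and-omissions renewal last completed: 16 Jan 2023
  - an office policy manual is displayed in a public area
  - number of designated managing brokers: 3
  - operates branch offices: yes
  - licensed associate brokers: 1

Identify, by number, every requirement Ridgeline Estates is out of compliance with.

8, 9

1. condition 'holds client earnest money' does not hold → requirement n/a → met
2. continuing education 70 days ago vs limit 120 → met
3. office policy manual present → met
4. designated managing brokers 3 ≥ 2 → met
5. trust-account reconciliation 397 days ago vs limit 540 → met
6. broker supervision audit 646 days ago vs limit 730 → met
7. errors-and-omissions coverage $1,275,000 ≥ $1,200,000 → met
8. trust account balance $10,000 < $20,000 → not met
9. condition 'operates branch offices' holds; licensed associate brokers 1 < 2 → not met
10. errors-and-omissions renewal 682 days ago vs limit 730 → met
11. unresolved consumer complaints 0 ≤ 1 → met
Not met: 8, 9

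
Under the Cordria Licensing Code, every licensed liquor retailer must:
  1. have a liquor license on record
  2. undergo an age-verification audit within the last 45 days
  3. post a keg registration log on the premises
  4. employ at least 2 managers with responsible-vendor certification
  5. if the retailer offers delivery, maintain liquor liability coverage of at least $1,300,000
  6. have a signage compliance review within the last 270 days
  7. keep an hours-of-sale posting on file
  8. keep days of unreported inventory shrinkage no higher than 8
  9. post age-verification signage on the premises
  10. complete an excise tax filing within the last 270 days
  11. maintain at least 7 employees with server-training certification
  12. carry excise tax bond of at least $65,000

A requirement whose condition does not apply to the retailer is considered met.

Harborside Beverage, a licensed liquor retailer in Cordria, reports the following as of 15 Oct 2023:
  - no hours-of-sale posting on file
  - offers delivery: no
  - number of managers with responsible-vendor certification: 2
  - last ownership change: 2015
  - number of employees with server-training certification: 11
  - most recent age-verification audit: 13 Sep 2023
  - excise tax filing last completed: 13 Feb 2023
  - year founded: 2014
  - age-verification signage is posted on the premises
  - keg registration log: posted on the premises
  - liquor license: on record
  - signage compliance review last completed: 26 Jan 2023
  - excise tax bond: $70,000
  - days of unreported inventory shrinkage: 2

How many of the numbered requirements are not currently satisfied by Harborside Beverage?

1. liquor license present → met
2. age-verification audit 32 days ago vs limit 45 → met
3. keg registration log present → met
4. managers with responsible-vendor certification 2 ≥ 2 → met
5. condition 'offers delivery' does not hold → requirement n/a → met
6. signage compliance review 262 days ago vs limit 270 → met
7. hours-of-sale posting absent → not met
8. days of unreported inventory shrinkage 2 ≤ 8 → met
9. age-verification signage present → met
10. excise tax filing 244 days ago vs limit 270 → met
11. employees with server-training certification 11 ≥ 7 → met
12. excise tax bond $70,000 ≥ $65,000 → met
Not met: 1 of 12

1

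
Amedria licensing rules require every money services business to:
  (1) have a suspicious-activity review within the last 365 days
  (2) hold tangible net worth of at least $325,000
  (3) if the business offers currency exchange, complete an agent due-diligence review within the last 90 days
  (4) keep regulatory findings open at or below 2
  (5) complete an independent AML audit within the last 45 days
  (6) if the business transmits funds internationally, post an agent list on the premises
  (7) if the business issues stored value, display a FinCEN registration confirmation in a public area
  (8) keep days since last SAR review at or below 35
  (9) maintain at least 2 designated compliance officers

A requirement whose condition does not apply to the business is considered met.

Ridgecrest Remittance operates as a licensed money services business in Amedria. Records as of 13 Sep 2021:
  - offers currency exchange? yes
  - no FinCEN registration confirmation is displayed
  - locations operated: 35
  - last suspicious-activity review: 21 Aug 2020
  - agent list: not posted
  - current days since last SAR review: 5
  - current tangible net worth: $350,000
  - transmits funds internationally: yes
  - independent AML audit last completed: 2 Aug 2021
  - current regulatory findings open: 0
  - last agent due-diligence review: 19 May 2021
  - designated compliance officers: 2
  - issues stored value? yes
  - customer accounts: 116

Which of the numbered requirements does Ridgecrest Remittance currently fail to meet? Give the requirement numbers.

1, 3, 6, 7

1. suspicious-activity review 388 days ago vs limit 365 → not met
2. tangible net worth $350,000 ≥ $325,000 → met
3. condition 'offers currency exchange' holds; agent due-diligence review 117 days ago vs limit 90 → not met
4. regulatory findings open 0 ≤ 2 → met
5. independent AML audit 42 days ago vs limit 45 → met
6. condition 'transmits funds internationally' holds; agent list absent → not met
7. condition 'issues stored value' holds; FinCEN registration confirmation absent → not met
8. days since last SAR review 5 ≤ 35 → met
9. designated compliance officers 2 ≥ 2 → met
Not met: 1, 3, 6, 7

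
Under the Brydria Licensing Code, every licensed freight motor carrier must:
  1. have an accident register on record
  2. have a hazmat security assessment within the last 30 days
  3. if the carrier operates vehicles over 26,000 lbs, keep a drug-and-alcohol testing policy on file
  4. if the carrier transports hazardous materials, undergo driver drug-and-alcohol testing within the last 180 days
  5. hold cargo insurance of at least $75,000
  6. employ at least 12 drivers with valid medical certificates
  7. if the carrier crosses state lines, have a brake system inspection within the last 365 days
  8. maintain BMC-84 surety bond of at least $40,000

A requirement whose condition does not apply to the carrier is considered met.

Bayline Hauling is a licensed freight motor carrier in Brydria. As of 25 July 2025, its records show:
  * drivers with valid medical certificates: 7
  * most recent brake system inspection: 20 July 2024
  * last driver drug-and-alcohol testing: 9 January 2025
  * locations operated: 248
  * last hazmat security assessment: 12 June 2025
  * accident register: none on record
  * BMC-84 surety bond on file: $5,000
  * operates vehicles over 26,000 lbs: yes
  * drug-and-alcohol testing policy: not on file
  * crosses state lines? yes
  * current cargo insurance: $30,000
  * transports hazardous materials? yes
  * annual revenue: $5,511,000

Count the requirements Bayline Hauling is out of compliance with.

1. accident register absent → not met
2. hazmat security assessment 43 days ago vs limit 30 → not met
3. condition 'operates vehicles over 26,000 lbs' holds; drug-and-alcohol testing policy absent → not met
4. condition 'transports hazardous materials' holds; driver drug-and-alcohol testing 197 days ago vs limit 180 → not met
5. cargo insurance $30,000 < $75,000 → not met
6. drivers with valid medical certificates 7 < 12 → not met
7. condition 'crosses state lines' holds; brake system inspection 370 days ago vs limit 365 → not met
8. BMC-84 surety bond $5,000 < $40,000 → not met
Not met: 8 of 8

8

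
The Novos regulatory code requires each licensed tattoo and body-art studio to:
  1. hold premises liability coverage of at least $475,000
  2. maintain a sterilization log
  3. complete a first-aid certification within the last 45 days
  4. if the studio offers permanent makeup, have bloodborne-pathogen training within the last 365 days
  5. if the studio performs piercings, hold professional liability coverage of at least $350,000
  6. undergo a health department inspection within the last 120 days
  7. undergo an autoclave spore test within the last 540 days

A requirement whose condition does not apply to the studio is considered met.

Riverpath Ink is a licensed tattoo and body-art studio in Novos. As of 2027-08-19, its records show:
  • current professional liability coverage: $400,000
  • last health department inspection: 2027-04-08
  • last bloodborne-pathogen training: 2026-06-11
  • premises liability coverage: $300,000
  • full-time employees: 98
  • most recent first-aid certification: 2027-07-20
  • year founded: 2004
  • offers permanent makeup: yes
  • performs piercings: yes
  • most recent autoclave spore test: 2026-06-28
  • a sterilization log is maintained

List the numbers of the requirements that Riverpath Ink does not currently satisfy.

1, 4, 6

1. premises liability coverage $300,000 < $475,000 → not met
2. sterilization log present → met
3. first-aid certification 30 days ago vs limit 45 → met
4. condition 'offers permanent makeup' holds; bloodborne-pathogen training 434 days ago vs limit 365 → not met
5. condition 'performs piercings' holds; professional liability coverage $400,000 ≥ $350,000 → met
6. health department inspection 133 days ago vs limit 120 → not met
7. autoclave spore test 417 days ago vs limit 540 → met
Not met: 1, 4, 6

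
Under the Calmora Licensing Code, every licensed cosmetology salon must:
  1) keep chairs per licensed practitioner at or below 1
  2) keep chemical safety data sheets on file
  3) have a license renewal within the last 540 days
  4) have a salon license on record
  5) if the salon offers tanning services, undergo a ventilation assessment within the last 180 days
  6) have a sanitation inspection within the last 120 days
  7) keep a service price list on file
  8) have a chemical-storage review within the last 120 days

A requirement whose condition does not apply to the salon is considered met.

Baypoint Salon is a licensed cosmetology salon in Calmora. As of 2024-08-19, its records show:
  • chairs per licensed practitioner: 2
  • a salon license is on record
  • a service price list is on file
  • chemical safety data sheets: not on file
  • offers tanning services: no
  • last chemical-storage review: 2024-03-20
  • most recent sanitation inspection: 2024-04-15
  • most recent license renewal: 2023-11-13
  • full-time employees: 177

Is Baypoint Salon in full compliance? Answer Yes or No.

1. chairs per licensed practitioner 2 > 1 → not met
2. chemical safety data sheets absent → not met
3. license renewal 280 days ago vs limit 540 → met
4. salon license present → met
5. condition 'offers tanning services' does not hold → requirement n/a → met
6. sanitation inspection 126 days ago vs limit 120 → not met
7. service price list present → met
8. chemical-storage review 152 days ago vs limit 120 → not met
Not met: 1, 2, 6, 8

No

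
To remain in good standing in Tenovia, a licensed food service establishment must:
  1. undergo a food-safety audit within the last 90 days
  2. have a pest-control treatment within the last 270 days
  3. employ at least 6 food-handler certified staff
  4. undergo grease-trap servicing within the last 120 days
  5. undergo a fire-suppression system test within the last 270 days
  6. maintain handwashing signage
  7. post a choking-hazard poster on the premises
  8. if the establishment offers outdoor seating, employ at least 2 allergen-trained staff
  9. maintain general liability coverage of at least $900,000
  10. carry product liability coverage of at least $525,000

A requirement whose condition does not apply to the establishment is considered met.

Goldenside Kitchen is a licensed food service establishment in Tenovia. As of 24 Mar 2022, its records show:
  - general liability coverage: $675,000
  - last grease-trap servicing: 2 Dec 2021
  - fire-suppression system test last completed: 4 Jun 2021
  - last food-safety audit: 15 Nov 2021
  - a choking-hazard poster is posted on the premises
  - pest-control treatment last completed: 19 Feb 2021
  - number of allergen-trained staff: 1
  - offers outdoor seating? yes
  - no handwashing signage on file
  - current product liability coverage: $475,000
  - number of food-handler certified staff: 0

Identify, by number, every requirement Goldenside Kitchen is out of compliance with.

1, 2, 3, 5, 6, 8, 9, 10

1. food-safety audit 129 days ago vs limit 90 → not met
2. pest-control treatment 398 days ago vs limit 270 → not met
3. food-handler certified staff 0 < 6 → not met
4. grease-trap servicing 112 days ago vs limit 120 → met
5. fire-suppression system test 293 days ago vs limit 270 → not met
6. handwashing signage absent → not met
7. choking-hazard poster present → met
8. condition 'offers outdoor seating' holds; allergen-trained staff 1 < 2 → not met
9. general liability coverage $675,000 < $900,000 → not met
10. product liability coverage $475,000 < $525,000 → not met
Not met: 1, 2, 3, 5, 6, 8, 9, 10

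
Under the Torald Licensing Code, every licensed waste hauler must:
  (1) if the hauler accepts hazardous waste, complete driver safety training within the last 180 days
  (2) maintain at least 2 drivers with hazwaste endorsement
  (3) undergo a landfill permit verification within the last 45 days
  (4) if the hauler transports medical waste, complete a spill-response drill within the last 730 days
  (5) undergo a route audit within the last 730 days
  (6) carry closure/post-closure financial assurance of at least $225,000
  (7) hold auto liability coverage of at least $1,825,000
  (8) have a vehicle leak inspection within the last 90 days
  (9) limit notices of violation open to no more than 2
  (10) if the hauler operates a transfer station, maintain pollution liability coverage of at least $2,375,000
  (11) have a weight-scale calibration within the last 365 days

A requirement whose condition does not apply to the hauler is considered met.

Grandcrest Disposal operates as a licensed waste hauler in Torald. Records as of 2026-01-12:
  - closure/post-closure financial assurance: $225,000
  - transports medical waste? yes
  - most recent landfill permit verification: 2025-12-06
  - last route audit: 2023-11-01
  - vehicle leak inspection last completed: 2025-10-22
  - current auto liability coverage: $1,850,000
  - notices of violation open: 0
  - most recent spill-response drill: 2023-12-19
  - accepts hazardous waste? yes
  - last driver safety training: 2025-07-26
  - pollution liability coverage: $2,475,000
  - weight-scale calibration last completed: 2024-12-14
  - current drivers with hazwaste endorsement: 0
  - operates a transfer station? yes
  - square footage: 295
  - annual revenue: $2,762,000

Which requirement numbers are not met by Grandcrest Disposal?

2, 4, 5, 11

1. condition 'accepts hazardous waste' holds; driver safety training 170 days ago vs limit 180 → met
2. drivers with hazwaste endorsement 0 < 2 → not met
3. landfill permit verification 37 days ago vs limit 45 → met
4. condition 'transports medical waste' holds; spill-response drill 755 days ago vs limit 730 → not met
5. route audit 803 days ago vs limit 730 → not met
6. closure/post-closure financial assurance $225,000 ≥ $225,000 → met
7. auto liability coverage $1,850,000 ≥ $1,825,000 → met
8. vehicle leak inspection 82 days ago vs limit 90 → met
9. notices of violation open 0 ≤ 2 → met
10. condition 'operates a transfer station' holds; pollution liability coverage $2,475,000 ≥ $2,375,000 → met
11. weight-scale calibration 394 days ago vs limit 365 → not met
Not met: 2, 4, 5, 11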